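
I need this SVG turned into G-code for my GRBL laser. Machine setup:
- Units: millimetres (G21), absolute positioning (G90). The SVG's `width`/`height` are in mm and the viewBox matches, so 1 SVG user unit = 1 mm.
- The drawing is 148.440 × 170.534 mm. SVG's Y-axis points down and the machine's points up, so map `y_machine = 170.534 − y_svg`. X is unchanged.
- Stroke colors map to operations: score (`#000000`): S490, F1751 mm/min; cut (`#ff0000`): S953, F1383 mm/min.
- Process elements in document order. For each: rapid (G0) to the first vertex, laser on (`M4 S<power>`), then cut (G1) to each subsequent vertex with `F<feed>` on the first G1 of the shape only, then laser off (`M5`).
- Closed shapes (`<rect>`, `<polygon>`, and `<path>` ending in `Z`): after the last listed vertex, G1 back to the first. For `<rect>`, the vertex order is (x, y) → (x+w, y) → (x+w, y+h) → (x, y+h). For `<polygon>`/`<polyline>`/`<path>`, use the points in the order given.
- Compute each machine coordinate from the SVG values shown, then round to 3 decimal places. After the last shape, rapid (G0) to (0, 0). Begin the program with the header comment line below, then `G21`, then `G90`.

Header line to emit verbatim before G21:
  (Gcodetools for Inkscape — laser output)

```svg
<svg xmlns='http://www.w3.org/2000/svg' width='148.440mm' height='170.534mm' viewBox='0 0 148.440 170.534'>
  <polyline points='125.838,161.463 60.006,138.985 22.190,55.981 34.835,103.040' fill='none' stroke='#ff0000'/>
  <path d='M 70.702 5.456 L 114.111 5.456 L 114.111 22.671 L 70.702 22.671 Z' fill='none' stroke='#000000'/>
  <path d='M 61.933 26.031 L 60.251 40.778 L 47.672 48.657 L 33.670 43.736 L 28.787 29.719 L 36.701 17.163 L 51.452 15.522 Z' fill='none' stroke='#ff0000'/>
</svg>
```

viewBox `0 0 148.440 170.534` with mm width/height → 1 unit = 1 mm. Flip: y_m = 170.534 − y_svg.

**Shape 1** — `<polyline>` open polyline, stroke `#ff0000` → cut (S953, F1383). Machine vertices: (125.838,9.071) → (60.006,31.549) → (22.190,114.553) → (34.835,67.494). Open path.

**Shape 2** — `<path>` rectangle, stroke `#000000` → score (S490, F1751). Machine vertices: (70.702,165.078) → (114.111,165.078) → (114.111,147.863) → (70.702,147.863) → (70.702,165.078). Closed: final G1 returns to the first vertex.

**Shape 3** — `<path>` regular polygon, stroke `#ff0000` → cut (S953, F1383). Machine vertices: (61.933,144.503) → (60.251,129.756) → (47.672,121.877) → (33.670,126.798) → (28.787,140.815) → (36.701,153.371) → (51.452,155.012) → (61.933,144.503). Closed: final G1 returns to the first vertex.

(Gcodetools for Inkscape — laser output)
G21
G90
G0 X125.838 Y9.071
M4 S953
G1 X60.006 Y31.549 F1383
G1 X22.190 Y114.553
G1 X34.835 Y67.494
M5
G0 X70.702 Y165.078
M4 S490
G1 X114.111 Y165.078 F1751
G1 X114.111 Y147.863
G1 X70.702 Y147.863
G1 X70.702 Y165.078
M5
G0 X61.933 Y144.503
M4 S953
G1 X60.251 Y129.756 F1383
G1 X47.672 Y121.877
G1 X33.670 Y126.798
G1 X28.787 Y140.815
G1 X36.701 Y153.371
G1 X51.452 Y155.012
G1 X61.933 Y144.503
M5
G0 X0.000 Y0.000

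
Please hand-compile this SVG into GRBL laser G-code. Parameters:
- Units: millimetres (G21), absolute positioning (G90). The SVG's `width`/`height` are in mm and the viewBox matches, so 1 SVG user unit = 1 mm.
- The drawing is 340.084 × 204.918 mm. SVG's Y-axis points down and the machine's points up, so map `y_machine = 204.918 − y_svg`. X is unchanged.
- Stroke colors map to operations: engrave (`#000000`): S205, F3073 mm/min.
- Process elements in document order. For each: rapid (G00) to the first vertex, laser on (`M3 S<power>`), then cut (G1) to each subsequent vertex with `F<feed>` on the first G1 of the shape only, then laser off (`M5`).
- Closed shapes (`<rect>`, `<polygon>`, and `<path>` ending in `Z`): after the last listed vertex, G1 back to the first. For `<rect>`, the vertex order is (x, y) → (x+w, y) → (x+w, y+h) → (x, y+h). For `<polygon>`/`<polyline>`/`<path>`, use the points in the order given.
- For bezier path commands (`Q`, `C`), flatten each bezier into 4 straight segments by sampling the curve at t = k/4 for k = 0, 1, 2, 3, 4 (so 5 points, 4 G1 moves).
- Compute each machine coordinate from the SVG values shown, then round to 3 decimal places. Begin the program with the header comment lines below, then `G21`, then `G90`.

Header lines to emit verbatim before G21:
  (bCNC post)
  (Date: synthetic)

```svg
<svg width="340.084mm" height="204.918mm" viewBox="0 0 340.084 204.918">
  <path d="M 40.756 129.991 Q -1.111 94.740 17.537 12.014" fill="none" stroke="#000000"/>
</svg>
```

(bCNC post)
(Date: synthetic)
G21
G90
G00 X40.756 Y74.927
M3 S205
G1 X23.605 Y95.520 F3073
G1 X14.018 Y122.047
G1 X11.995 Y154.508
G1 X17.537 Y192.904
M5

viewBox `0 0 340.084 204.918` with mm width/height → 1 unit = 1 mm. Flip: y_m = 204.918 − y_svg.

**Shape 1** — `<path>` quadratic bezier, stroke `#000000` → engrave (S205, F3073). Control points (SVG): P0=(40.756,129.991), P1=(-1.111,94.740), P2=(17.537,12.014); sampled at t=k/4. Machine vertices: (40.756,74.927) → (23.605,95.520) → (14.018,122.047) → (11.995,154.508) → (17.537,192.904). Open path.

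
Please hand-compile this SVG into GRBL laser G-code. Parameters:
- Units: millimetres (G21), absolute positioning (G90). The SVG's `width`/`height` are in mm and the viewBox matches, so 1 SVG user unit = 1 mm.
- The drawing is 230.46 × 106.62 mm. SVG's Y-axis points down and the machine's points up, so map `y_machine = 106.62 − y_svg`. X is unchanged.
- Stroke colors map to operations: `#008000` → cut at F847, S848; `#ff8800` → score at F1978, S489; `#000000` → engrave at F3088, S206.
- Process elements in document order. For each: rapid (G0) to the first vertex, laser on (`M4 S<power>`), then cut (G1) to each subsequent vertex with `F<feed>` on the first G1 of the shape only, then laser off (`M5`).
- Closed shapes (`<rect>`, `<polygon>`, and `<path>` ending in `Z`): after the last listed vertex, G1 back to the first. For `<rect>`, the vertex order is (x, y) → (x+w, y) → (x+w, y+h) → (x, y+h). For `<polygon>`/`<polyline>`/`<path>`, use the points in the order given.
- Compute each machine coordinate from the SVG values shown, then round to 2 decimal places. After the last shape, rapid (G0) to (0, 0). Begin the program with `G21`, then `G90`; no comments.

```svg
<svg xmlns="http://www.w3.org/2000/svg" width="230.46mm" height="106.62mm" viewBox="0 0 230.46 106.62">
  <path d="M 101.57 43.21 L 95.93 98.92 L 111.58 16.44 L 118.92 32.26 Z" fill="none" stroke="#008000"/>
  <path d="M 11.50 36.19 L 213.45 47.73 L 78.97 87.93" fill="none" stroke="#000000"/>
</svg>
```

1 u = 1 mm; y_m = 106.62 − y.

[1] `<path>` closed polygon, #008000→cut S848 F847: (101.57,63.41) → (95.93,7.70) → (111.58,90.18) → (118.92,74.36) → (101.57,63.41) (closed)

[2] `<path>` open polyline, #000000→engrave S206 F3088: (11.50,70.43) → (213.45,58.89) → (78.97,18.69)

G21
G90
G0 X101.57 Y63.41
M4 S848
G1 X95.93 Y7.70 F847
G1 X111.58 Y90.18
G1 X118.92 Y74.36
G1 X101.57 Y63.41
M5
G0 X11.50 Y70.43
M4 S206
G1 X213.45 Y58.89 F3088
G1 X78.97 Y18.69
M5
G0 X0.00 Y0.00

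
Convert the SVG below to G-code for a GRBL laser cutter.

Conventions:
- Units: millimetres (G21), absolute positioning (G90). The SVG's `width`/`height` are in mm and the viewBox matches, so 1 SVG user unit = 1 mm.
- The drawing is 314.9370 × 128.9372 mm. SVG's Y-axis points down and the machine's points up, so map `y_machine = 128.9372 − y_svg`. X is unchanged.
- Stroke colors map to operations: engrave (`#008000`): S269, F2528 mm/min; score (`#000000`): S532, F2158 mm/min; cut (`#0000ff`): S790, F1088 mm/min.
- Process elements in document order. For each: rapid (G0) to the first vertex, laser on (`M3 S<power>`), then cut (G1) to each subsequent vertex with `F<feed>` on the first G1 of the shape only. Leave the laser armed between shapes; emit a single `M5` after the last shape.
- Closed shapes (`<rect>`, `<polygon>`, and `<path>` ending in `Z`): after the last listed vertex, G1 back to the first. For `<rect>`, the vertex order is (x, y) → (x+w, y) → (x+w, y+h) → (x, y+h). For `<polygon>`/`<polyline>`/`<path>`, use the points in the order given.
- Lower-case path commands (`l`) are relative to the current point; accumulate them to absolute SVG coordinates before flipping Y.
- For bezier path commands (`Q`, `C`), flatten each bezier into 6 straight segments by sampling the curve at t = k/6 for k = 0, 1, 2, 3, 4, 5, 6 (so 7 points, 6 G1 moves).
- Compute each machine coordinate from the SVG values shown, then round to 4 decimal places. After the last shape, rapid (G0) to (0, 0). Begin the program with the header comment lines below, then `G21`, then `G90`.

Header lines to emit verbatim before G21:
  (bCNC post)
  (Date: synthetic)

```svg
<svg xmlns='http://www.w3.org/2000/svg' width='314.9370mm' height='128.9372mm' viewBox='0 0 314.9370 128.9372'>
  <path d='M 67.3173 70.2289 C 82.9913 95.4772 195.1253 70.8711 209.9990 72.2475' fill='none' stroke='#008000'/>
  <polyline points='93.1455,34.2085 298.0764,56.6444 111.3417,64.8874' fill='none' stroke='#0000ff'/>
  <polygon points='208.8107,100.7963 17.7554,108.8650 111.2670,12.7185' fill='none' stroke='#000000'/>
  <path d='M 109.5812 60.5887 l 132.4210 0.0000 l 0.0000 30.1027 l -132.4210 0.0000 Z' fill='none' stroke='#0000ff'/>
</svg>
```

(bCNC post)
(Date: synthetic)
G21
G90
G0 X67.3173 Y58.7083
M3 S269
G1 X82.2958 Y49.8876 F2528
G1 X107.9698 Y47.2694
G1 X138.9583 Y48.7470
G1 X169.8800 Y52.2140
G1 X195.3540 Y55.5638
G1 X209.9990 Y56.6897
G0 X93.1455 Y94.7287
M3 S790
G1 X298.0764 Y72.2928 F1088
G1 X111.3417 Y64.0498
G0 X208.8107 Y28.1409
M3 S532
G1 X17.7554 Y20.0722 F2158
G1 X111.2670 Y116.2187
G1 X208.8107 Y28.1409
G0 X109.5812 Y68.3485
M3 S790
G1 X242.0022 Y68.3485 F1088
G1 X242.0022 Y38.2458
G1 X109.5812 Y38.2458
G1 X109.5812 Y68.3485
M5
G0 X0.0000 Y0.0000

1 u = 1 mm; y_m = 128.9372 − y.

[1] `<path>` cubic bezier, #008000→engrave S269 F2528: (67.3173,58.7083) → (82.2958,49.8876) → (107.9698,47.2694) → (138.9583,48.7470) → (169.8800,52.2140) → (195.3540,55.5638) → (209.9990,56.6897)

[2] `<polyline>` open polyline, #0000ff→cut S790 F1088: (93.1455,94.7287) → (298.0764,72.2928) → (111.3417,64.0498)

[3] `<polygon>` closed polygon, #000000→score S532 F2158: (208.8107,28.1409) → (17.7554,20.0722) → (111.2670,116.2187) → (208.8107,28.1409) (closed)

[4] `<path>` rectangle, #0000ff→cut S790 F1088: (109.5812,68.3485) → (242.0022,68.3485) → (242.0022,38.2458) → (109.5812,38.2458) → (109.5812,68.3485) (closed)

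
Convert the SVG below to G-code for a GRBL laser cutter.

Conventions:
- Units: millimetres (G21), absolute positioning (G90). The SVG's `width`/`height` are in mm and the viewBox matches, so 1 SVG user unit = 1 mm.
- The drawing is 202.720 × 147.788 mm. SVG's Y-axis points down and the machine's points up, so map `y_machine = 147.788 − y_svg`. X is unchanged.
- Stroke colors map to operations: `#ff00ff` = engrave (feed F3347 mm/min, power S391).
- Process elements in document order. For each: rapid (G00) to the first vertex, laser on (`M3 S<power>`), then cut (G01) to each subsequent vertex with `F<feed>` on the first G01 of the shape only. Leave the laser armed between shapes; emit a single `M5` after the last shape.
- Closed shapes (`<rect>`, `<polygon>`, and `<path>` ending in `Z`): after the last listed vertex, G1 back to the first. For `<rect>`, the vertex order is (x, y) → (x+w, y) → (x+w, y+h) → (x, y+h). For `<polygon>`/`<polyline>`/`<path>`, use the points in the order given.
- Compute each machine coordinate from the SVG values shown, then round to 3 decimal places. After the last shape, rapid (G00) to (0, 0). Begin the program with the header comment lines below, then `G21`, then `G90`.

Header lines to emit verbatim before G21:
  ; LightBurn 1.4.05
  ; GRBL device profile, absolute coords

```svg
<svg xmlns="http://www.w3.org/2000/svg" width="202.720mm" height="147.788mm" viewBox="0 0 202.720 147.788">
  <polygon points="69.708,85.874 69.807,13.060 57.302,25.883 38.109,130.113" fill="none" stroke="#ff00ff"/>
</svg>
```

; LightBurn 1.4.05
; GRBL device profile, absolute coords
G21
G90
G00 X69.708 Y61.914
M3 S391
G01 X69.807 Y134.728 F3347
G01 X57.302 Y121.905
G01 X38.109 Y17.675
G01 X69.708 Y61.914
M5
G00 X0.000 Y0.000

viewBox `0 0 202.720 147.788` with mm width/height → 1 unit = 1 mm. Flip: y_m = 147.788 − y_svg.

**Shape 1** — `<polygon>` closed polygon, stroke `#ff00ff` → engrave (S391, F3347). Machine vertices: (69.708,61.914) → (69.807,134.728) → (57.302,121.905) → (38.109,17.675) → (69.708,61.914). Closed: final G1 returns to the first vertex.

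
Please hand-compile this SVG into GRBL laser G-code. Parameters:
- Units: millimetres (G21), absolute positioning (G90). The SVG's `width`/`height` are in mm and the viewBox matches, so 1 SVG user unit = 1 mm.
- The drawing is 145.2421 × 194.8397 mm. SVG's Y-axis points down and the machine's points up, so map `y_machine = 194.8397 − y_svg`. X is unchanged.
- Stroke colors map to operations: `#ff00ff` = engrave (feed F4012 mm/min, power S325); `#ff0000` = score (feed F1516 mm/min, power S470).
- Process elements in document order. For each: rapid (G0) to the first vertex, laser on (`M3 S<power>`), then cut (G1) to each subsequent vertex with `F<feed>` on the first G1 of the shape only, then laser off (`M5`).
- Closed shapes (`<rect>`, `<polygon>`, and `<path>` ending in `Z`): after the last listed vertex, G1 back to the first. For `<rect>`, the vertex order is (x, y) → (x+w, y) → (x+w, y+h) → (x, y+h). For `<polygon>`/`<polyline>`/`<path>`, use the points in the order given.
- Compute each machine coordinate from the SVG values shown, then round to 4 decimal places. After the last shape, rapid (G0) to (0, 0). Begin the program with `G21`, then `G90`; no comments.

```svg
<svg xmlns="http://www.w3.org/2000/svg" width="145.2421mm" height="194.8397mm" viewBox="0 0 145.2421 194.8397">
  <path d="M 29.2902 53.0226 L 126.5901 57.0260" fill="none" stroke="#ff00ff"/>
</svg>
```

1 u = 1 mm; y_m = 194.8397 − y.

[1] `<path>` line segment, #ff00ff→engrave S325 F4012: (29.2902,141.8171) → (126.5901,137.8137)

G21
G90
G0 X29.2902 Y141.8171
M3 S325
G1 X126.5901 Y137.8137 F4012
M5
G0 X0.0000 Y0.0000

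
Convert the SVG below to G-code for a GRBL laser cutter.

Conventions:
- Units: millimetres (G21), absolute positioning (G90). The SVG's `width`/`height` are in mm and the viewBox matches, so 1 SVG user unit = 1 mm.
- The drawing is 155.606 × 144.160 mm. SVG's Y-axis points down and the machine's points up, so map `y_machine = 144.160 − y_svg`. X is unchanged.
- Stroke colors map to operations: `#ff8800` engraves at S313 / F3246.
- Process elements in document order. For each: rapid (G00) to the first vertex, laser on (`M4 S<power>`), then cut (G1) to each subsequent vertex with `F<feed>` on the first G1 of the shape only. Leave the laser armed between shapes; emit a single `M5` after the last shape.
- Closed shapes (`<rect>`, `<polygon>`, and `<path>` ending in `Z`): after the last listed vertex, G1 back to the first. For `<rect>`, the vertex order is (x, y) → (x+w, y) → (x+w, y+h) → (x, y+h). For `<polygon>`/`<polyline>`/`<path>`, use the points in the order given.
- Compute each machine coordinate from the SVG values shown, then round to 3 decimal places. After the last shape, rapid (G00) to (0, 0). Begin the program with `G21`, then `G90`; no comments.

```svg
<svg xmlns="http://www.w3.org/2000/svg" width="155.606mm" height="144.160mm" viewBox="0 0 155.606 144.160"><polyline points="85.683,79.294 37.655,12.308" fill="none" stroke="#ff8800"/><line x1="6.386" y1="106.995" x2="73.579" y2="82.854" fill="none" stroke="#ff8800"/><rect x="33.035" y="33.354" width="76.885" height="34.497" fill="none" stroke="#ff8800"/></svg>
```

G21
G90
G00 X85.683 Y64.866
M4 S313
G1 X37.655 Y131.852 F3246
G00 X6.386 Y37.165
M4 S313
G1 X73.579 Y61.306 F3246
G00 X33.035 Y110.806
M4 S313
G1 X109.920 Y110.806 F3246
G1 X109.920 Y76.309
G1 X33.035 Y76.309
G1 X33.035 Y110.806
M5
G00 X0.000 Y0.000

Since the viewBox matches the mm dimensions, user units are millimetres directly. The only transform is the Y-flip y_m = 144.160 − y_svg.

Shape 1 is a line segment drawn with `<polyline>`. Its stroke #ff8800 means engrave at S313, F3246. After flipping Y the toolpath is (85.683,64.866) → (37.655,131.852).

Shape 2 is a line segment drawn with `<line>`. Its stroke #ff8800 means engrave at S313, F3246. After flipping Y the toolpath is (6.386,37.165) → (73.579,61.306).

Shape 3 is a rectangle drawn with `<rect>`. Its stroke #ff8800 means engrave at S313, F3246. After flipping Y the toolpath is (33.035,110.806) → (109.920,110.806) → (109.920,76.309) → (33.035,76.309) → (33.035,110.806), returning to the start.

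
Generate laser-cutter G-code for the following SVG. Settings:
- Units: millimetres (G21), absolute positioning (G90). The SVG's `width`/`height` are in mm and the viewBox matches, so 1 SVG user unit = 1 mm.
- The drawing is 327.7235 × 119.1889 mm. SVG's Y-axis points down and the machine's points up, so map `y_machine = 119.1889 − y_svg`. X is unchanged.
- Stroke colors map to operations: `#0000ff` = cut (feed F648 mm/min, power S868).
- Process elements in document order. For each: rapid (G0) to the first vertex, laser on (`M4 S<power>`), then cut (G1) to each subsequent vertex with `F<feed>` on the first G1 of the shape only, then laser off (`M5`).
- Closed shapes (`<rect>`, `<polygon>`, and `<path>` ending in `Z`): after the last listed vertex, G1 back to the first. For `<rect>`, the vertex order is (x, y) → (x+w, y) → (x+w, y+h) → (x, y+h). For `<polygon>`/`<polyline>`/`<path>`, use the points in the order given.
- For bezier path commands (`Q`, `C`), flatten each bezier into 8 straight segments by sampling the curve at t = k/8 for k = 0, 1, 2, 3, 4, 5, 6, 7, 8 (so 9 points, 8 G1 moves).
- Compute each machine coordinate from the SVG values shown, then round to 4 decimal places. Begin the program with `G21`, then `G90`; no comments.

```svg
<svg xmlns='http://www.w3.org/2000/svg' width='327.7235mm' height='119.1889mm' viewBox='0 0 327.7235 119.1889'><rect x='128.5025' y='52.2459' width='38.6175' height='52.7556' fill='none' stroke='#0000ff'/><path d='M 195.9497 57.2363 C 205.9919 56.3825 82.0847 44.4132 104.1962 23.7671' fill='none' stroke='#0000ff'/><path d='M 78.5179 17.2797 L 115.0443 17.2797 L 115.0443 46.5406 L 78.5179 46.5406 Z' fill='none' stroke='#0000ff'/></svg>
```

viewBox `0 0 327.7235 119.1889` with mm width/height → 1 unit = 1 mm. Flip: y_m = 119.1889 − y_svg.

**Shape 1** — `<rect>` rectangle, stroke `#0000ff` → cut (S868, F648). Machine vertices: (128.5025,66.9430) → (167.1200,66.9430) → (167.1200,14.1874) → (128.5025,14.1874) → (128.5025,66.9430). Closed: final G1 returns to the first vertex.

**Shape 2** — `<path>` cubic bezier, stroke `#0000ff` → cut (S868, F648). Control points (SVG): P0=(195.9497,57.2363), P1=(205.9919,56.3825), P2=(82.0847,44.4132), P3=(104.1962,23.7671); sampled at t=k/8. Machine vertices: (195.9497,61.9526) → (193.9835,62.7891) → (182.7403,64.6390) → (165.5012,67.4739) → (145.5470,71.2651) → (126.1585,75.9841) → (110.6166,81.6022) → (102.2022,88.0910) → (104.1962,95.4218). Open path.

**Shape 3** — `<path>` rectangle, stroke `#0000ff` → cut (S868, F648). Machine vertices: (78.5179,101.9092) → (115.0443,101.9092) → (115.0443,72.6483) → (78.5179,72.6483) → (78.5179,101.9092). Closed: final G1 returns to the first vertex.

G21
G90
G0 X128.5025 Y66.9430
M4 S868
G1 X167.1200 Y66.9430 F648
G1 X167.1200 Y14.1874
G1 X128.5025 Y14.1874
G1 X128.5025 Y66.9430
M5
G0 X195.9497 Y61.9526
M4 S868
G1 X193.9835 Y62.7891 F648
G1 X182.7403 Y64.6390
G1 X165.5012 Y67.4739
G1 X145.5470 Y71.2651
G1 X126.1585 Y75.9841
G1 X110.6166 Y81.6022
G1 X102.2022 Y88.0910
G1 X104.1962 Y95.4218
M5
G0 X78.5179 Y101.9092
M4 S868
G1 X115.0443 Y101.9092 F648
G1 X115.0443 Y72.6483
G1 X78.5179 Y72.6483
G1 X78.5179 Y101.9092
M5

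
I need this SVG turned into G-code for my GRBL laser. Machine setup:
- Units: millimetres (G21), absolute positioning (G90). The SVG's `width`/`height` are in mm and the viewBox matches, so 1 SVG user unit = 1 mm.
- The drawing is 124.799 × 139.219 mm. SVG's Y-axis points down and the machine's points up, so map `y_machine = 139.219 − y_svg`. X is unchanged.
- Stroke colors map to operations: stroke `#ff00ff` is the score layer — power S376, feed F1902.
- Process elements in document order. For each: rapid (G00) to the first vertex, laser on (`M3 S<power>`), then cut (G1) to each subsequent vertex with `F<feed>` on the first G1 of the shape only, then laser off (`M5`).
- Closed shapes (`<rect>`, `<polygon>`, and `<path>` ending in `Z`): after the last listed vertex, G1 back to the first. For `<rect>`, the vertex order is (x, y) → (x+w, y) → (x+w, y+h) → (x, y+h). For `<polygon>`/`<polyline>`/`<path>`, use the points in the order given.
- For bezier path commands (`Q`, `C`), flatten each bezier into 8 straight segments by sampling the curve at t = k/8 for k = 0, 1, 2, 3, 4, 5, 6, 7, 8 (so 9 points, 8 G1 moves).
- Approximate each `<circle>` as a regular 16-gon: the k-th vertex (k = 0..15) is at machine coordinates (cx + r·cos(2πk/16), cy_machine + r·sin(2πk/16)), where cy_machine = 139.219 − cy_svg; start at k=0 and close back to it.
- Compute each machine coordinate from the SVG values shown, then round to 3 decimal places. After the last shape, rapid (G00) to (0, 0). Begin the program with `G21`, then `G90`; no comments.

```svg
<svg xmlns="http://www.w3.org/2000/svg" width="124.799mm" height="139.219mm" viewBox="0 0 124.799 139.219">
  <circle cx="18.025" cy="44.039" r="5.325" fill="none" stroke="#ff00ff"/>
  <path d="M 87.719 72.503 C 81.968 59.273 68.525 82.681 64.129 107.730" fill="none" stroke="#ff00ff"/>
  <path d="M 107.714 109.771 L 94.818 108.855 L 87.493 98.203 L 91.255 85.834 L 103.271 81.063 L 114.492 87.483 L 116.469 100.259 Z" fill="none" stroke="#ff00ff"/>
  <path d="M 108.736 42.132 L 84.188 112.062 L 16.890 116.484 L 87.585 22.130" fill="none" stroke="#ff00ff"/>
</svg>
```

G21
G90
G00 X23.350 Y95.180
M3 S376
G1 X22.945 Y97.218 F1902
G1 X21.790 Y98.945
G1 X20.063 Y100.100
G1 X18.025 Y100.505
G1 X15.987 Y100.100
G1 X14.260 Y98.945
G1 X13.105 Y97.218
G1 X12.700 Y95.180
G1 X13.105 Y93.142
G1 X14.260 Y91.415
G1 X15.987 Y90.260
G1 X18.025 Y89.855
G1 X20.063 Y90.260
G1 X21.790 Y91.415
G1 X22.945 Y93.142
G1 X23.350 Y95.180
M5
G00 X87.719 Y66.716
M3 S376
G1 X85.235 Y70.028 F1902
G1 X82.225 Y70.316
G1 X78.887 Y67.989
G1 X75.416 Y63.457
G1 X72.008 Y57.131
G1 X68.861 Y49.421
G1 X66.169 Y40.737
G1 X64.129 Y31.489
M5
G00 X107.714 Y29.448
M3 S376
G1 X94.818 Y30.364 F1902
G1 X87.493 Y41.016
G1 X91.255 Y53.385
G1 X103.271 Y58.156
G1 X114.492 Y51.736
G1 X116.469 Y38.960
G1 X107.714 Y29.448
M5
G00 X108.736 Y97.087
M3 S376
G1 X84.188 Y27.157 F1902
G1 X16.890 Y22.735
G1 X87.585 Y117.089
M5
G00 X0.000 Y0.000

Since the viewBox matches the mm dimensions, user units are millimetres directly. The only transform is the Y-flip y_m = 139.219 − y_svg.

Shape 1 is a circle drawn with `<circle>`. Its stroke #ff00ff means score at S376, F1902. After flipping Y the toolpath is (23.350,95.180) → (22.945,97.218) → (21.790,98.945) → (20.063,100.100) → (18.025,100.505) → (15.987,100.100) → (14.260,98.945) → (13.105,97.218) → (12.700,95.180) → (13.105,93.142) → (14.260,91.415) → (15.987,90.260) → (18.025,89.855) → (20.063,90.260) → (21.790,91.415) → (22.945,93.142) → (23.350,95.180), returning to the start.

Shape 2 is a cubic bezier drawn with `<path>`. Its stroke #ff00ff means score at S376, F1902. After flipping Y the toolpath is (87.719,66.716) → (85.235,70.028) → (82.225,70.316) → (78.887,67.989) → (75.416,63.457) → (72.008,57.131) → (68.861,49.421) → (66.169,40.737) → (64.129,31.489).

Shape 3 is a regular polygon drawn with `<path>`. Its stroke #ff00ff means score at S376, F1902. After flipping Y the toolpath is (107.714,29.448) → (94.818,30.364) → (87.493,41.016) → (91.255,53.385) → (103.271,58.156) → (114.492,51.736) → (116.469,38.960) → (107.714,29.448), returning to the start.

Shape 4 is a open polyline drawn with `<path>`. Its stroke #ff00ff means score at S376, F1902. After flipping Y the toolpath is (108.736,97.087) → (84.188,27.157) → (16.890,22.735) → (87.585,117.089).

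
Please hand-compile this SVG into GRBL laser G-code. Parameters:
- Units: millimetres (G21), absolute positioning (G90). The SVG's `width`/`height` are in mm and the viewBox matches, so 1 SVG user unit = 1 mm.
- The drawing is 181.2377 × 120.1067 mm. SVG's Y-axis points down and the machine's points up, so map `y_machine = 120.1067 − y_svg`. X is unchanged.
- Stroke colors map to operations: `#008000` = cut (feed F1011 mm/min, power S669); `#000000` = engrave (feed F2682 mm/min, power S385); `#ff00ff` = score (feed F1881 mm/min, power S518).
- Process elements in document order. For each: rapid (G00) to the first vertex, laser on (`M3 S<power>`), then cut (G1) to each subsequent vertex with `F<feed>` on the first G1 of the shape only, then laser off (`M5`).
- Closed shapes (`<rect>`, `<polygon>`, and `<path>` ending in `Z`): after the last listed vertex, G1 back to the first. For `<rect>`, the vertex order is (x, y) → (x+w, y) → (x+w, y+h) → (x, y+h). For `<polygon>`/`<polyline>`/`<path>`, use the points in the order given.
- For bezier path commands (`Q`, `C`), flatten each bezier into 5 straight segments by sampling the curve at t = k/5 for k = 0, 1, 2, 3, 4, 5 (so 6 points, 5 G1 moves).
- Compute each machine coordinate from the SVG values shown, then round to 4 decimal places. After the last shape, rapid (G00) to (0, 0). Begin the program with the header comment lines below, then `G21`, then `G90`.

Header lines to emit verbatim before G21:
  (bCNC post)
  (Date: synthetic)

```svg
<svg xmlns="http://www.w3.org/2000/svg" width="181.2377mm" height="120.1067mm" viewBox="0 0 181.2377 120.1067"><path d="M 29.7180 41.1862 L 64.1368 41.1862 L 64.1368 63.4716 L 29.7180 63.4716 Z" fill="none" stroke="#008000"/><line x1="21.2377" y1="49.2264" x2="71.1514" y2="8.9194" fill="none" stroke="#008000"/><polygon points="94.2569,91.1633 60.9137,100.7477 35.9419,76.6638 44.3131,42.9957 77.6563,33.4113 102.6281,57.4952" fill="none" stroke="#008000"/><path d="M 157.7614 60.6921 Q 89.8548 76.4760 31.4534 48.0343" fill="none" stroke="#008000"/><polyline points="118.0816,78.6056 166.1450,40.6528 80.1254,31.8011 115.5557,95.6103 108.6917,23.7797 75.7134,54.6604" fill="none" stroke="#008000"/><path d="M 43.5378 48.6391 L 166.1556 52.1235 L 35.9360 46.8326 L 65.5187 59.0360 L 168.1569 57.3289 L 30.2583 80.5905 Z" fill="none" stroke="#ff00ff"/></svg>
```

viewBox `0 0 181.2377 120.1067` with mm width/height → 1 unit = 1 mm. Flip: y_m = 120.1067 − y_svg.

**Shape 1** — `<path>` rectangle, stroke `#008000` → cut (S669, F1011). Machine vertices: (29.7180,78.9205) → (64.1368,78.9205) → (64.1368,56.6351) → (29.7180,56.6351) → (29.7180,78.9205). Closed: final G1 returns to the first vertex.

**Shape 2** — `<line>` line segment, stroke `#008000` → cut (S669, F1011). Machine vertices: (21.2377,70.8803) → (71.1514,111.1873). Open path.

**Shape 3** — `<polygon>` regular polygon, stroke `#008000` → cut (S669, F1011). Machine vertices: (94.2569,28.9434) → (60.9137,19.3590) → (35.9419,43.4429) → (44.3131,77.1110) → (77.6563,86.6954) → (102.6281,62.6115) → (94.2569,28.9434). Closed: final G1 returns to the first vertex.

**Shape 4** — `<path>` quadratic bezier, stroke `#008000` → cut (S669, F1011). Control points (SVG): P0=(157.7614,60.6921), P1=(89.8548,76.4760), P2=(31.4534,48.0343); sampled at t=k/5. Machine vertices: (157.7614,59.4146) → (130.9790,54.8701) → (104.9570,53.8636) → (79.6954,56.3951) → (55.1942,62.4647) → (31.4534,72.0724). Open path.

**Shape 5** — `<polyline>` open polyline, stroke `#008000` → cut (S669, F1011). Machine vertices: (118.0816,41.5011) → (166.1450,79.4539) → (80.1254,88.3056) → (115.5557,24.4964) → (108.6917,96.3270) → (75.7134,65.4463). Open path.

**Shape 6** — `<path>` closed polygon, stroke `#ff00ff` → score (S518, F1881). Machine vertices: (43.5378,71.4676) → (166.1556,67.9832) → (35.9360,73.2741) → (65.5187,61.0707) → (168.1569,62.7778) → (30.2583,39.5162) → (43.5378,71.4676). Closed: final G1 returns to the first vertex.

(bCNC post)
(Date: synthetic)
G21
G90
G00 X29.7180 Y78.9205
M3 S669
G1 X64.1368 Y78.9205 F1011
G1 X64.1368 Y56.6351
G1 X29.7180 Y56.6351
G1 X29.7180 Y78.9205
M5
G00 X21.2377 Y70.8803
M3 S669
G1 X71.1514 Y111.1873 F1011
M5
G00 X94.2569 Y28.9434
M3 S669
G1 X60.9137 Y19.3590 F1011
G1 X35.9419 Y43.4429
G1 X44.3131 Y77.1110
G1 X77.6563 Y86.6954
G1 X102.6281 Y62.6115
G1 X94.2569 Y28.9434
M5
G00 X157.7614 Y59.4146
M3 S669
G1 X130.9790 Y54.8701 F1011
G1 X104.9570 Y53.8636
G1 X79.6954 Y56.3951
G1 X55.1942 Y62.4647
G1 X31.4534 Y72.0724
M5
G00 X118.0816 Y41.5011
M3 S669
G1 X166.1450 Y79.4539 F1011
G1 X80.1254 Y88.3056
G1 X115.5557 Y24.4964
G1 X108.6917 Y96.3270
G1 X75.7134 Y65.4463
M5
G00 X43.5378 Y71.4676
M3 S518
G1 X166.1556 Y67.9832 F1881
G1 X35.9360 Y73.2741
G1 X65.5187 Y61.0707
G1 X168.1569 Y62.7778
G1 X30.2583 Y39.5162
G1 X43.5378 Y71.4676
M5
G00 X0.0000 Y0.0000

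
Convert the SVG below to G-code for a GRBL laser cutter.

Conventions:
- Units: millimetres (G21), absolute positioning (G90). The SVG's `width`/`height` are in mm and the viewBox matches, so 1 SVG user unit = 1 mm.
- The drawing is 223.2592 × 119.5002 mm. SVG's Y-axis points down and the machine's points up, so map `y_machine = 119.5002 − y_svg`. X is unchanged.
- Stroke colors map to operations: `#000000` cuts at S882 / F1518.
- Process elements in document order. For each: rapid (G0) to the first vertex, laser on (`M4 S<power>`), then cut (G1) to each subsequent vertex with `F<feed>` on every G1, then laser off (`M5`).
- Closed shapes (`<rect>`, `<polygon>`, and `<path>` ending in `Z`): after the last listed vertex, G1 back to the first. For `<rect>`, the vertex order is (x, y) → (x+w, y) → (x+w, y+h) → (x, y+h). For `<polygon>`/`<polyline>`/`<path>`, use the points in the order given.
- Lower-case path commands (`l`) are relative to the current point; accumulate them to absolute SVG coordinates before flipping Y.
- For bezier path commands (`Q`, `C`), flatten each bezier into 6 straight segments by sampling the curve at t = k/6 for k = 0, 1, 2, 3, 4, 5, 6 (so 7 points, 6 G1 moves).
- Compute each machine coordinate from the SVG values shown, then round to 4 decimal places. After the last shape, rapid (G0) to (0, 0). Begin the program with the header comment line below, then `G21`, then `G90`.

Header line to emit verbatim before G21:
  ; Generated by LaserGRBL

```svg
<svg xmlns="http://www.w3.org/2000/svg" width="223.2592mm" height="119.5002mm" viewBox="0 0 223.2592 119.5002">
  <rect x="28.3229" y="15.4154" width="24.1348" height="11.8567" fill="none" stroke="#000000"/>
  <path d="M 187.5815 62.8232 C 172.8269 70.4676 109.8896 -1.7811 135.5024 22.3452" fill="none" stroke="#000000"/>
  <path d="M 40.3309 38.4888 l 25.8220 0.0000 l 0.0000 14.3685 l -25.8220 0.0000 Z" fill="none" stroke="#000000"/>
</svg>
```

; Generated by LaserGRBL
G21
G90
G0 X28.3229 Y104.0848
M4 S882
G1 X52.4577 Y104.0848 F1518
G1 X52.4577 Y92.2281 F1518
G1 X28.3229 Y92.2281 F1518
G1 X28.3229 Y104.0848 F1518
M5
G0 X187.5815 Y56.6770
M4 S882
G1 X176.8220 Y58.6965 F1518
G1 X161.8302 Y69.1352 F1518
G1 X146.4042 Y83.0967 F1518
G1 X134.3421 Y95.6847 F1518
G1 X129.4422 Y102.0030 F1518
G1 X135.5024 Y97.1550 F1518
M5
G0 X40.3309 Y81.0114
M4 S882
G1 X66.1529 Y81.0114 F1518
G1 X66.1529 Y66.6429 F1518
G1 X40.3309 Y66.6429 F1518
G1 X40.3309 Y81.0114 F1518
M5
G0 X0.0000 Y0.0000

Since the viewBox matches the mm dimensions, user units are millimetres directly. The only transform is the Y-flip y_m = 119.5002 − y_svg.

Shape 1 is a rectangle drawn with `<rect>`. Its stroke #000000 means cut at S882, F1518. After flipping Y the toolpath is (28.3229,104.0848) → (52.4577,104.0848) → (52.4577,92.2281) → (28.3229,92.2281) → (28.3229,104.0848), returning to the start.

Shape 2 is a cubic bezier drawn with `<path>`. Its stroke #000000 means cut at S882, F1518. After flipping Y the toolpath is (187.5815,56.6770) → (176.8220,58.6965) → (161.8302,69.1352) → (146.4042,83.0967) → (134.3421,95.6847) → (129.4422,102.0030) → (135.5024,97.1550).

Shape 3 is a rectangle drawn with `<path>`. Its stroke #000000 means cut at S882, F1518. After flipping Y the toolpath is (40.3309,81.0114) → (66.1529,81.0114) → (66.1529,66.6429) → (40.3309,66.6429) → (40.3309,81.0114), returning to the start.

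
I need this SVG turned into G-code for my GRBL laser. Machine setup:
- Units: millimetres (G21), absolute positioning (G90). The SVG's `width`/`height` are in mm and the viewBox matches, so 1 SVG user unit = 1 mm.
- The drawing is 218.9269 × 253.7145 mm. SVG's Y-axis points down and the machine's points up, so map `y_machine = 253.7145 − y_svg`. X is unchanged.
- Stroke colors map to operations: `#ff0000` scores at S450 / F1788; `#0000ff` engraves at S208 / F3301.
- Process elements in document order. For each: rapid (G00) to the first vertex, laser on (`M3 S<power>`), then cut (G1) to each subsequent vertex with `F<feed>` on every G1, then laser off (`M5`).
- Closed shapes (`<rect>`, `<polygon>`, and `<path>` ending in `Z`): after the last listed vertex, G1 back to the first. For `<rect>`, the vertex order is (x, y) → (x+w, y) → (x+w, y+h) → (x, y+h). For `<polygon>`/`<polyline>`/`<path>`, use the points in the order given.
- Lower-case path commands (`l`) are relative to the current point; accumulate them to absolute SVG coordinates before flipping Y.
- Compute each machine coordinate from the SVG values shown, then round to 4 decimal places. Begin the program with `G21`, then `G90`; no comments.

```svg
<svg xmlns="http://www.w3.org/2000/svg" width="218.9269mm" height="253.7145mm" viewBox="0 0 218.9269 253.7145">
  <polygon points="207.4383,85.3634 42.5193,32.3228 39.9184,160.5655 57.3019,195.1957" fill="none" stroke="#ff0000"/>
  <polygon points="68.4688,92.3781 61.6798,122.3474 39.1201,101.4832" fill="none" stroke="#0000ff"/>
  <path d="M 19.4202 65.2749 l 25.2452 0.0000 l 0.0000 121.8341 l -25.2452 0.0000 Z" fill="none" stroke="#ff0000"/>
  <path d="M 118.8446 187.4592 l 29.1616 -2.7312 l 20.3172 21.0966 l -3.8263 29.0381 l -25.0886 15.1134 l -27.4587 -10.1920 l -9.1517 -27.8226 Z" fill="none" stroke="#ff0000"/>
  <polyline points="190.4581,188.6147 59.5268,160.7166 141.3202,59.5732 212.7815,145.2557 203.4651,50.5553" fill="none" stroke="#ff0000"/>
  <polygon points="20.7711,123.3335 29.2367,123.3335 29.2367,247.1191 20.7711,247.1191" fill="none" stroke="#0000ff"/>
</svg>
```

G21
G90
G00 X207.4383 Y168.3511
M3 S450
G1 X42.5193 Y221.3917 F1788
G1 X39.9184 Y93.1490 F1788
G1 X57.3019 Y58.5188 F1788
G1 X207.4383 Y168.3511 F1788
M5
G00 X68.4688 Y161.3364
M3 S208
G1 X61.6798 Y131.3671 F3301
G1 X39.1201 Y152.2313 F3301
G1 X68.4688 Y161.3364 F3301
M5
G00 X19.4202 Y188.4396
M3 S450
G1 X44.6654 Y188.4396 F1788
G1 X44.6654 Y66.6055 F1788
G1 X19.4202 Y66.6055 F1788
G1 X19.4202 Y188.4396 F1788
M5
G00 X118.8446 Y66.2553
M3 S450
G1 X148.0062 Y68.9865 F1788
G1 X168.3234 Y47.8899 F1788
G1 X164.4971 Y18.8518 F1788
G1 X139.4085 Y3.7384 F1788
G1 X111.9498 Y13.9304 F1788
G1 X102.7981 Y41.7530 F1788
G1 X118.8446 Y66.2553 F1788
M5
G00 X190.4581 Y65.0998
M3 S450
G1 X59.5268 Y92.9979 F1788
G1 X141.3202 Y194.1413 F1788
G1 X212.7815 Y108.4588 F1788
G1 X203.4651 Y203.1592 F1788
M5
G00 X20.7711 Y130.3810
M3 S208
G1 X29.2367 Y130.3810 F3301
G1 X29.2367 Y6.5954 F3301
G1 X20.7711 Y6.5954 F3301
G1 X20.7711 Y130.3810 F3301
M5

Since the viewBox matches the mm dimensions, user units are millimetres directly. The only transform is the Y-flip y_m = 253.7145 − y_svg.

Shape 1 is a closed polygon drawn with `<polygon>`. Its stroke #ff0000 means score at S450, F1788. After flipping Y the toolpath is (207.4383,168.3511) → (42.5193,221.3917) → (39.9184,93.1490) → (57.3019,58.5188) → (207.4383,168.3511), returning to the start.

Shape 2 is a regular polygon drawn with `<polygon>`. Its stroke #0000ff means engrave at S208, F3301. After flipping Y the toolpath is (68.4688,161.3364) → (61.6798,131.3671) → (39.1201,152.2313) → (68.4688,161.3364), returning to the start.

Shape 3 is a rectangle drawn with `<path>`. Its stroke #ff0000 means score at S450, F1788. After flipping Y the toolpath is (19.4202,188.4396) → (44.6654,188.4396) → (44.6654,66.6055) → (19.4202,66.6055) → (19.4202,188.4396), returning to the start.

Shape 4 is a regular polygon drawn with `<path>`. Its stroke #ff0000 means score at S450, F1788. After flipping Y the toolpath is (118.8446,66.2553) → (148.0062,68.9865) → (168.3234,47.8899) → (164.4971,18.8518) → (139.4085,3.7384) → (111.9498,13.9304) → (102.7981,41.7530) → (118.8446,66.2553), returning to the start.

Shape 5 is a open polyline drawn with `<polyline>`. Its stroke #ff0000 means score at S450, F1788. After flipping Y the toolpath is (190.4581,65.0998) → (59.5268,92.9979) → (141.3202,194.1413) → (212.7815,108.4588) → (203.4651,203.1592).

Shape 6 is a rectangle drawn with `<polygon>`. Its stroke #0000ff means engrave at S208, F3301. After flipping Y the toolpath is (20.7711,130.3810) → (29.2367,130.3810) → (29.2367,6.5954) → (20.7711,6.5954) → (20.7711,130.3810), returning to the start.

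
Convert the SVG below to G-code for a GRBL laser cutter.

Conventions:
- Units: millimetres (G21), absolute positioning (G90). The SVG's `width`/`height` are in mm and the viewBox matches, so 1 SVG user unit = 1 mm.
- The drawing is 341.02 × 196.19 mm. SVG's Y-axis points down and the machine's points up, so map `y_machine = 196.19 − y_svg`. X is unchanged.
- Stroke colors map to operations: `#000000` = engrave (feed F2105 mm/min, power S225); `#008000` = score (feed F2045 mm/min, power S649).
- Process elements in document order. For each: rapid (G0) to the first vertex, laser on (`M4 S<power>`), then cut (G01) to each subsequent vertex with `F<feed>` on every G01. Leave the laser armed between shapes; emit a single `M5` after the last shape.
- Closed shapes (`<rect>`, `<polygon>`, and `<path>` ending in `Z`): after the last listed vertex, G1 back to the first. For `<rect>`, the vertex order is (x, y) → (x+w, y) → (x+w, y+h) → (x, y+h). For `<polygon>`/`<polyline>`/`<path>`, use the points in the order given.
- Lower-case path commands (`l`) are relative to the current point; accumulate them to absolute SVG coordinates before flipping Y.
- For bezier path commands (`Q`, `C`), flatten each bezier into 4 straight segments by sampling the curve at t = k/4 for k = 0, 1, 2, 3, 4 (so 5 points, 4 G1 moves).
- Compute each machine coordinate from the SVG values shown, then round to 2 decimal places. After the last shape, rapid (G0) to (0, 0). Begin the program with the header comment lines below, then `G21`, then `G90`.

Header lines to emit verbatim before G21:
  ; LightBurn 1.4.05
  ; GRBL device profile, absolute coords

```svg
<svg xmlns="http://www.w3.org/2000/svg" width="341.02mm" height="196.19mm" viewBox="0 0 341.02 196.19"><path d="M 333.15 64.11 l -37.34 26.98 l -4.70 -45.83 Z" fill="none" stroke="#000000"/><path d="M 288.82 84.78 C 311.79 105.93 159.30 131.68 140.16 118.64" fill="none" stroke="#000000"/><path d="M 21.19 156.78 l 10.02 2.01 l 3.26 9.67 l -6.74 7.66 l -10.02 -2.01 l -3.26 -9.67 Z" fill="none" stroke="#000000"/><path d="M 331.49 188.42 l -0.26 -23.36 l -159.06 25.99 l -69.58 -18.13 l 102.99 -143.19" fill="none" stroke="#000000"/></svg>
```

; LightBurn 1.4.05
; GRBL device profile, absolute coords
G21
G90
G0 X333.15 Y132.08
M4 S225
G01 X295.81 Y105.10 F2105
G01 X291.11 Y150.93 F2105
G01 X333.15 Y132.08 F2105
G0 X288.82 Y111.41
M4 S225
G01 X277.97 Y95.36 F2105
G01 X230.28 Y81.66 F2105
G01 X174.69 Y74.37 F2105
G01 X140.16 Y77.55 F2105
G0 X21.19 Y39.41
M4 S225
G01 X31.21 Y37.40 F2105
G01 X34.47 Y27.73 F2105
G01 X27.73 Y20.07 F2105
G01 X17.71 Y22.08 F2105
G01 X14.45 Y31.75 F2105
G01 X21.19 Y39.41 F2105
G0 X331.49 Y7.77
M4 S225
G01 X331.23 Y31.13 F2105
G01 X172.17 Y5.14 F2105
G01 X102.59 Y23.27 F2105
G01 X205.58 Y166.46 F2105
M5
G0 X0.00 Y0.00

Since the viewBox matches the mm dimensions, user units are millimetres directly. The only transform is the Y-flip y_m = 196.19 − y_svg.

Shape 1 is a regular polygon drawn with `<path>`. Its stroke #000000 means engrave at S225, F2105. After flipping Y the toolpath is (333.15,132.08) → (295.81,105.10) → (291.11,150.93) → (333.15,132.08), returning to the start.

Shape 2 is a cubic bezier drawn with `<path>`. Its stroke #000000 means engrave at S225, F2105. After flipping Y the toolpath is (288.82,111.41) → (277.97,95.36) → (230.28,81.66) → (174.69,74.37) → (140.16,77.55).

Shape 3 is a regular polygon drawn with `<path>`. Its stroke #000000 means engrave at S225, F2105. After flipping Y the toolpath is (21.19,39.41) → (31.21,37.40) → (34.47,27.73) → (27.73,20.07) → (17.71,22.08) → (14.45,31.75) → (21.19,39.41), returning to the start.

Shape 4 is a open polyline drawn with `<path>`. Its stroke #000000 means engrave at S225, F2105. After flipping Y the toolpath is (331.49,7.77) → (331.23,31.13) → (172.17,5.14) → (102.59,23.27) → (205.58,166.46).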